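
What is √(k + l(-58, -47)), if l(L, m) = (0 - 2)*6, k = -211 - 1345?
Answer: 28*I*√2 ≈ 39.598*I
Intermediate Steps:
k = -1556
l(L, m) = -12 (l(L, m) = -2*6 = -12)
√(k + l(-58, -47)) = √(-1556 - 12) = √(-1568) = 28*I*√2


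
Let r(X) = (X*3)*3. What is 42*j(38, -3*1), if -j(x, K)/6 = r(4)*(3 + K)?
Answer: 0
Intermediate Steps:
r(X) = 9*X (r(X) = (3*X)*3 = 9*X)
j(x, K) = -648 - 216*K (j(x, K) = -6*9*4*(3 + K) = -216*(3 + K) = -6*(108 + 36*K) = -648 - 216*K)
42*j(38, -3*1) = 42*(-648 - (-648)) = 42*(-648 - 216*(-3)) = 42*(-648 + 648) = 42*0 = 0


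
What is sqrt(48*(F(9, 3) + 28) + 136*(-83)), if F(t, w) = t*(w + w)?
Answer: 2*I*sqrt(1838) ≈ 85.744*I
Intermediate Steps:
F(t, w) = 2*t*w (F(t, w) = t*(2*w) = 2*t*w)
sqrt(48*(F(9, 3) + 28) + 136*(-83)) = sqrt(48*(2*9*3 + 28) + 136*(-83)) = sqrt(48*(54 + 28) - 11288) = sqrt(48*82 - 11288) = sqrt(3936 - 11288) = sqrt(-7352) = 2*I*sqrt(1838)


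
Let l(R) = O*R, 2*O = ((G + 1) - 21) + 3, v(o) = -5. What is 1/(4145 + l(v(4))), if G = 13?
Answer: 1/4155 ≈ 0.00024067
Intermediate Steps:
O = -2 (O = (((13 + 1) - 21) + 3)/2 = ((14 - 21) + 3)/2 = (-7 + 3)/2 = (½)*(-4) = -2)
l(R) = -2*R
1/(4145 + l(v(4))) = 1/(4145 - 2*(-5)) = 1/(4145 + 10) = 1/4155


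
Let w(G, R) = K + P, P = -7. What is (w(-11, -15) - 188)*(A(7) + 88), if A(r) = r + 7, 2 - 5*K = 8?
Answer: -100062/5 ≈ -20012.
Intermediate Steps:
K = -6/5 (K = ⅖ - ⅕*8 = ⅖ - 8/5 = -6/5 ≈ -1.2000)
w(G, R) = -41/5 (w(G, R) = -6/5 - 7 = -41/5)
A(r) = 7 + r
(w(-11, -15) - 188)*(A(7) + 88) = (-41/5 - 188)*((7 + 7) + 88) = -981*(14 + 88)/5 = -981/5*102 = -100062/5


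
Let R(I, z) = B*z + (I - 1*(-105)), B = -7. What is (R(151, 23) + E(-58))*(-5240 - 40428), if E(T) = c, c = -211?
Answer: 5297488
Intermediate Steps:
R(I, z) = 105 + I - 7*z (R(I, z) = -7*z + (I - 1*(-105)) = -7*z + (I + 105) = -7*z + (105 + I) = 105 + I - 7*z)
E(T) = -211
(R(151, 23) + E(-58))*(-5240 - 40428) = ((105 + 151 - 7*23) - 211)*(-5240 - 40428) = ((105 + 151 - 161) - 211)*(-45668) = (95 - 211)*(-45668) = -116*(-45668) = 5297488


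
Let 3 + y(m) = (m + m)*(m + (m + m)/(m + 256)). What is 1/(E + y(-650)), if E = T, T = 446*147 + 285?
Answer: 197/178591268 ≈ 1.1031e-6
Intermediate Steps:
y(m) = -3 + 2*m*(m + 2*m/(256 + m)) (y(m) = -3 + (m + m)*(m + (m + m)/(m + 256)) = -3 + (2*m)*(m + (2*m)/(256 + m)) = -3 + (2*m)*(m + 2*m/(256 + m)) = -3 + 2*m*(m + 2*m/(256 + m)))
T = 65847 (T = 65562 + 285 = 65847)
E = 65847
1/(E + y(-650)) = 1/(65847 + (-768 - 3*(-650) + 2*(-650)³ + 516*(-650)²)/(256 - 650)) = 1/(65847 + (-768 + 1950 + 2*(-274625000) + 516*422500)/(-394)) = 1/(65847 - (-768 + 1950 - 549250000 + 218010000)/394) = 1/(65847 - 1/394*(-331238818)) = 1/(65847 + 165619409/197) = 1/(178591268/197) = 197/178591268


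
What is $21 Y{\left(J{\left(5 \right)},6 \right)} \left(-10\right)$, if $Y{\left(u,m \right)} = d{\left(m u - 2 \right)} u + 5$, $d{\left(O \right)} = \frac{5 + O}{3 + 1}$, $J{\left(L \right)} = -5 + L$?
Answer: $-1050$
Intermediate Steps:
$d{\left(O \right)} = \frac{5}{4} + \frac{O}{4}$ ($d{\left(O \right)} = \frac{5 + O}{4} = \left(5 + O\right) \frac{1}{4} = \frac{5}{4} + \frac{O}{4}$)
$Y{\left(u,m \right)} = 5 + u \left(\frac{3}{4} + \frac{m u}{4}\right)$ ($Y{\left(u,m \right)} = \left(\frac{5}{4} + \frac{m u - 2}{4}\right) u + 5 = \left(\frac{5}{4} + \frac{-2 + m u}{4}\right) u + 5 = \left(\frac{5}{4} + \left(- \frac{1}{2} + \frac{m u}{4}\right)\right) u + 5 = \left(\frac{3}{4} + \frac{m u}{4}\right) u + 5 = u \left(\frac{3}{4} + \frac{m u}{4}\right) + 5 = 5 + u \left(\frac{3}{4} + \frac{m u}{4}\right)$)
$21 Y{\left(J{\left(5 \right)},6 \right)} \left(-10\right) = 21 \left(5 + \frac{\left(-5 + 5\right) \left(3 + 6 \left(-5 + 5\right)\right)}{4}\right) \left(-10\right) = 21 \left(5 + \frac{1}{4} \cdot 0 \left(3 + 6 \cdot 0\right)\right) \left(-10\right) = 21 \left(5 + \frac{1}{4} \cdot 0 \left(3 + 0\right)\right) \left(-10\right) = 21 \left(5 + \frac{1}{4} \cdot 0 \cdot 3\right) \left(-10\right) = 21 \left(5 + 0\right) \left(-10\right) = 21 \cdot 5 \left(-10\right) = 105 \left(-10\right) = -1050$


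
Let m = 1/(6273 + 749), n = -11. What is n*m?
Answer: -11/7022 ≈ -0.0015665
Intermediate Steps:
m = 1/7022 ≈ 0.00014241
n*m = -11*1/7022 = -11/7022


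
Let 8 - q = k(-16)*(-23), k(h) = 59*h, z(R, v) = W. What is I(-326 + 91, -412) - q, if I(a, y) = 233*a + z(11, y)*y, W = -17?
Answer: -26047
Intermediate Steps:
z(R, v) = -17
q = -21704 (q = 8 - 59*(-16)*(-23) = 8 - (-944)*(-23) = 8 - 1*21712 = 8 - 21712 = -21704)
I(a, y) = -17*y + 233*a (I(a, y) = 233*a - 17*y = -17*y + 233*a)
I(-326 + 91, -412) - q = (-17*(-412) + 233*(-326 + 91)) - 1*(-21704) = (7004 + 233*(-235)) + 21704 = (7004 - 54755) + 21704 = -47751 + 21704 = -26047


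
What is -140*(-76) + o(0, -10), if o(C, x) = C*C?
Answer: 10640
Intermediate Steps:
o(C, x) = C²
-140*(-76) + o(0, -10) = -140*(-76) + 0² = 10640 + 0 = 10640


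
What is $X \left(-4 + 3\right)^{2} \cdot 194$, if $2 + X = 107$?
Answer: $20370$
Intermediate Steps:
$X = 105$ ($X = -2 + 107 = 105$)
$X \left(-4 + 3\right)^{2} \cdot 194 = 105 \left(-4 + 3\right)^{2} \cdot 194 = 105 \left(-1\right)^{2} \cdot 194 = 105 \cdot 1 \cdot 194 = 105 \cdot 194 = 20370$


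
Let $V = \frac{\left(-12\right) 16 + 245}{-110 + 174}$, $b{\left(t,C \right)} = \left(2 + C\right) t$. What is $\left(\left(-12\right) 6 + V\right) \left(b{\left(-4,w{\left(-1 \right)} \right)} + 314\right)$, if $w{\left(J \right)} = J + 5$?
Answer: $- \frac{660475}{32} \approx -20640.0$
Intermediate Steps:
$w{\left(J \right)} = 5 + J$
$b{\left(t,C \right)} = t \left(2 + C\right)$
$V = \frac{53}{64}$ ($V = \frac{-192 + 245}{64} = 53 \cdot \frac{1}{64} = \frac{53}{64} \approx 0.82813$)
$\left(\left(-12\right) 6 + V\right) \left(b{\left(-4,w{\left(-1 \right)} \right)} + 314\right) = \left(\left(-12\right) 6 + \frac{53}{64}\right) \left(- 4 \left(2 + \left(5 - 1\right)\right) + 314\right) = \left(-72 + \frac{53}{64}\right) \left(- 4 \left(2 + 4\right) + 314\right) = - \frac{4555 \left(\left(-4\right) 6 + 314\right)}{64} = - \frac{4555 \left(-24 + 314\right)}{64} = \left(- \frac{4555}{64}\right) 290 = - \frac{660475}{32}$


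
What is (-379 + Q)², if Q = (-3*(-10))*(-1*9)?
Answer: 421201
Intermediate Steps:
Q = -270 (Q = 30*(-9) = -270)
(-379 + Q)² = (-379 - 270)² = (-649)² = 421201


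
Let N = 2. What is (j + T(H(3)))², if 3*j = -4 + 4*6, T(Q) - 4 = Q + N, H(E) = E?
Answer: 2209/9 ≈ 245.44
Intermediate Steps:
T(Q) = 6 + Q (T(Q) = 4 + (Q + 2) = 4 + (2 + Q) = 6 + Q)
j = 20/3 (j = (-4 + 4*6)/3 = (-4 + 24)/3 = (⅓)*20 = 20/3 ≈ 6.6667)
(j + T(H(3)))² = (20/3 + (6 + 3))² = (20/3 + 9)² = (47/3)² = 2209/9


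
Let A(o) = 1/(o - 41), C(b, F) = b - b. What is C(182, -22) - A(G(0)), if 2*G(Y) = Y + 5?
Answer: 2/77 ≈ 0.025974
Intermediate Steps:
G(Y) = 5/2 + Y/2 (G(Y) = (Y + 5)/2 = (5 + Y)/2 = 5/2 + Y/2)
C(b, F) = 0
A(o) = 1/(-41 + o)
C(182, -22) - A(G(0)) = 0 - 1/(-41 + (5/2 + (½)*0)) = 0 - 1/(-41 + (5/2 + 0)) = 0 - 1/(-41 + 5/2) = 0 - 1/(-77/2) = 0 - 1*(-2/77) = 0 + 2/77 = 2/77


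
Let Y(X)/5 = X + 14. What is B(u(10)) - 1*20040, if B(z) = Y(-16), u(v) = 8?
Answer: -20050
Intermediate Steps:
Y(X) = 70 + 5*X (Y(X) = 5*(X + 14) = 5*(14 + X) = 70 + 5*X)
B(z) = -10 (B(z) = 70 + 5*(-16) = 70 - 80 = -10)
B(u(10)) - 1*20040 = -10 - 1*20040 = -10 - 20040 = -20050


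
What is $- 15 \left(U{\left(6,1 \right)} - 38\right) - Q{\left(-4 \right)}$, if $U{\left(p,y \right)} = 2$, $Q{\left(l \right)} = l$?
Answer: $544$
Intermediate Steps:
$- 15 \left(U{\left(6,1 \right)} - 38\right) - Q{\left(-4 \right)} = - 15 \left(2 - 38\right) - -4 = \left(-15\right) \left(-36\right) + 4 = 540 + 4 = 544$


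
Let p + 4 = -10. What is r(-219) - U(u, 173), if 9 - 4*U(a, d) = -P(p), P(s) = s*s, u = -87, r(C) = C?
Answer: -1081/4 ≈ -270.25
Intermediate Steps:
p = -14 (p = -4 - 10 = -14)
P(s) = s²
U(a, d) = 205/4 (U(a, d) = 9/4 - (-1)*(-14)²/4 = 9/4 - (-1)*196/4 = 9/4 - ¼*(-196) = 9/4 + 49 = 205/4)
r(-219) - U(u, 173) = -219 - 1*205/4 = -219 - 205/4 = -1081/4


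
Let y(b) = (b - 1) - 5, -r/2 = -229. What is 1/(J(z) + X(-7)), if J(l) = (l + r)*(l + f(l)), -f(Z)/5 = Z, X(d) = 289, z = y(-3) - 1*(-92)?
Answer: -1/179323 ≈ -5.5765e-6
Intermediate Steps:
r = 458 (r = -2*(-229) = 458)
y(b) = -6 + b (y(b) = (-1 + b) - 5 = -6 + b)
z = 83 (z = (-6 - 3) - 1*(-92) = -9 + 92 = 83)
f(Z) = -5*Z
J(l) = -4*l*(458 + l) (J(l) = (l + 458)*(l - 5*l) = (458 + l)*(-4*l) = -4*l*(458 + l))
1/(J(z) + X(-7)) = 1/(4*83*(-458 - 1*83) + 289) = 1/(4*83*(-458 - 83) + 289) = 1/(4*83*(-541) + 289) = 1/(-179612 + 289) = 1/(-179323) = -1/179323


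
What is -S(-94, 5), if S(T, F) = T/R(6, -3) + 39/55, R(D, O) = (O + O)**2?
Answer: 1883/990 ≈ 1.9020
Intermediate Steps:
R(D, O) = 4*O**2 (R(D, O) = (2*O)**2 = 4*O**2)
S(T, F) = 39/55 + T/36 (S(T, F) = T/((4*(-3)**2)) + 39/55 = T/((4*9)) + 39*(1/55) = T/36 + 39/55 = 39/55 + T/36)
-S(-94, 5) = -(39/55 + (1/36)*(-94)) = -(39/55 - 47/18) = -1*(-1883/990) = 1883/990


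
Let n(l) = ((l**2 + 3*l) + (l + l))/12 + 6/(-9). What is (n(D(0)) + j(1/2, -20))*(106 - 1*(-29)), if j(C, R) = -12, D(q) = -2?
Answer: -3555/2 ≈ -1777.5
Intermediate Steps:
n(l) = -2/3 + l**2/12 + 5*l/12 (n(l) = ((l**2 + 3*l) + 2*l)*(1/12) + 6*(-1/9) = (l**2 + 5*l)*(1/12) - 2/3 = (l**2/12 + 5*l/12) - 2/3 = -2/3 + l**2/12 + 5*l/12)
(n(D(0)) + j(1/2, -20))*(106 - 1*(-29)) = ((-2/3 + (1/12)*(-2)**2 + (5/12)*(-2)) - 12)*(106 - 1*(-29)) = ((-2/3 + (1/12)*4 - 5/6) - 12)*(106 + 29) = ((-2/3 + 1/3 - 5/6) - 12)*135 = (-7/6 - 12)*135 = -79/6*135 = -3555/2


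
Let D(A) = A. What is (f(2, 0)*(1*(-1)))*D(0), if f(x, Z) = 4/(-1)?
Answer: 0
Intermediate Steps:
f(x, Z) = -4 (f(x, Z) = 4*(-1) = -4)
(f(2, 0)*(1*(-1)))*D(0) = -4*(-1)*0 = 4*0 = 0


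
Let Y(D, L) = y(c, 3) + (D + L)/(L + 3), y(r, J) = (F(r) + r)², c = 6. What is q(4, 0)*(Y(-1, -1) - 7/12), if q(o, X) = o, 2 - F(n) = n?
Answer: 29/3 ≈ 9.6667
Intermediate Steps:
F(n) = 2 - n
y(r, J) = 4 (y(r, J) = ((2 - r) + r)² = 2² = 4)
Y(D, L) = 4 + (D + L)/(3 + L) (Y(D, L) = 4 + (D + L)/(L + 3) = 4 + (D + L)/(3 + L))
q(4, 0)*(Y(-1, -1) - 7/12) = 4*((12 - 1 + 5*(-1))/(3 - 1) - 7/12) = 4*((12 - 1 - 5)/2 - 7*1/12) = 4*((½)*6 - 7/12) = 4*(3 - 7/12) = 4*(29/12) = 29/3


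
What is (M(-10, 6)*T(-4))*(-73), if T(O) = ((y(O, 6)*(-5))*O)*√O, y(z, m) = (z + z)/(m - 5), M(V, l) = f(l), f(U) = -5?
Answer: -116800*I ≈ -1.168e+5*I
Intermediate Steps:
M(V, l) = -5
y(z, m) = 2*z/(-5 + m) (y(z, m) = (2*z)/(-5 + m) = 2*z/(-5 + m))
T(O) = -10*O^(5/2) (T(O) = (((2*O/(-5 + 6))*(-5))*O)*√O = (((2*O/1)*(-5))*O)*√O = (((2*O*1)*(-5))*O)*√O = (((2*O)*(-5))*O)*√O = ((-10*O)*O)*√O = (-10*O²)*√O = -10*O^(5/2))
(M(-10, 6)*T(-4))*(-73) = -(-50)*(-4)^(5/2)*(-73) = -(-50)*32*I*(-73) = -(-1600)*I*(-73) = (1600*I)*(-73) = -116800*I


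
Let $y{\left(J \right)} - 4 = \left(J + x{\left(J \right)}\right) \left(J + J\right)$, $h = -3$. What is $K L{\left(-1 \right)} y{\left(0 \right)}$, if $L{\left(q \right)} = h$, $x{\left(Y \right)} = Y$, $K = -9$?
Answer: $108$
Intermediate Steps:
$y{\left(J \right)} = 4 + 4 J^{2}$ ($y{\left(J \right)} = 4 + \left(J + J\right) \left(J + J\right) = 4 + 2 J 2 J = 4 + 4 J^{2}$)
$L{\left(q \right)} = -3$
$K L{\left(-1 \right)} y{\left(0 \right)} = \left(-9\right) \left(-3\right) \left(4 + 4 \cdot 0^{2}\right) = 27 \left(4 + 4 \cdot 0\right) = 27 \left(4 + 0\right) = 27 \cdot 4 = 108$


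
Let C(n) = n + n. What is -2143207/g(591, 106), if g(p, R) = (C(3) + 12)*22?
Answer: -194837/36 ≈ -5412.1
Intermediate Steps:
C(n) = 2*n
g(p, R) = 396 (g(p, R) = (2*3 + 12)*22 = (6 + 12)*22 = 18*22 = 396)
-2143207/g(591, 106) = -2143207/396 = -2143207*1/396 = -194837/36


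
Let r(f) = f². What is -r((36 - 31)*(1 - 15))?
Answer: -4900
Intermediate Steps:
-r((36 - 31)*(1 - 15)) = -((36 - 31)*(1 - 15))² = -(5*(-14))² = -1*(-70)² = -1*4900 = -4900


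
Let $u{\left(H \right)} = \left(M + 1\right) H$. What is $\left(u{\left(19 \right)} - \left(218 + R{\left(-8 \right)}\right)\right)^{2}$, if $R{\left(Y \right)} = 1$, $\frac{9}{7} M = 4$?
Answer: $\frac{1607824}{81} \approx 19850.0$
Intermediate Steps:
$M = \frac{28}{9}$ ($M = \frac{7}{9} \cdot 4 = \frac{28}{9} \approx 3.1111$)
$u{\left(H \right)} = \frac{37 H}{9}$ ($u{\left(H \right)} = \left(\frac{28}{9} + 1\right) H = \frac{37 H}{9}$)
$\left(u{\left(19 \right)} - \left(218 + R{\left(-8 \right)}\right)\right)^{2} = \left(\frac{37}{9} \cdot 19 - 219\right)^{2} = \left(\frac{703}{9} - 219\right)^{2} = \left(- \frac{1268}{9}\right)^{2} = \frac{1607824}{81}$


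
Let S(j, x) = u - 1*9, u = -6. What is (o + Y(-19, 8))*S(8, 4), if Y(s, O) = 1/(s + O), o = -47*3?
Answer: 23280/11 ≈ 2116.4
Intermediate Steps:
o = -141
S(j, x) = -15 (S(j, x) = -6 - 1*9 = -6 - 9 = -15)
Y(s, O) = 1/(O + s)
(o + Y(-19, 8))*S(8, 4) = (-141 + 1/(8 - 19))*(-15) = (-141 + 1/(-11))*(-15) = (-141 - 1/11)*(-15) = -1552/11*(-15) = 23280/11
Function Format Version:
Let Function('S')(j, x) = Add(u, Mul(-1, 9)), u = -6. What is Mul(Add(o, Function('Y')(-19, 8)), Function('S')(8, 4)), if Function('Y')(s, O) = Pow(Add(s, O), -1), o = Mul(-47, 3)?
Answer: Rational(23280, 11) ≈ 2116.4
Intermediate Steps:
o = -141
Function('S')(j, x) = -15 (Function('S')(j, x) = Add(-6, Mul(-1, 9)) = Add(-6, -9) = -15)
Function('Y')(s, O) = Pow(Add(O, s), -1)
Mul(Add(o, Function('Y')(-19, 8)), Function('S')(8, 4)) = Mul(Add(-141, Pow(Add(8, -19), -1)), -15) = Mul(Add(-141, Pow(-11, -1)), -15) = Mul(Add(-141, Rational(-1, 11)), -15) = Mul(Rational(-1552, 11), -15) = Rational(23280, 11)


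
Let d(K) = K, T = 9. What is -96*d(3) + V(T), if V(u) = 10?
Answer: -278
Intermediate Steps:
-96*d(3) + V(T) = -96*3 + 10 = -288 + 10 = -278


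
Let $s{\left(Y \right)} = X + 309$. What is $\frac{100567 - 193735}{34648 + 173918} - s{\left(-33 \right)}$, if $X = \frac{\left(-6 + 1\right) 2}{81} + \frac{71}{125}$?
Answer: $- \frac{36355937962}{117318375} \approx -309.89$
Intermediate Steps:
$X = \frac{4501}{10125}$ ($X = \left(-5\right) 2 \cdot \frac{1}{81} + 71 \cdot \frac{1}{125} = \left(-10\right) \frac{1}{81} + \frac{71}{125} = - \frac{10}{81} + \frac{71}{125} = \frac{4501}{10125} \approx 0.44454$)
$s{\left(Y \right)} = \frac{3133126}{10125}$ ($s{\left(Y \right)} = \frac{4501}{10125} + 309 = \frac{3133126}{10125}$)
$\frac{100567 - 193735}{34648 + 173918} - s{\left(-33 \right)} = \frac{100567 - 193735}{34648 + 173918} - \frac{3133126}{10125} = - \frac{93168}{208566} - \frac{3133126}{10125} = \left(-93168\right) \frac{1}{208566} - \frac{3133126}{10125} = - \frac{5176}{11587} - \frac{3133126}{10125} = - \frac{36355937962}{117318375}$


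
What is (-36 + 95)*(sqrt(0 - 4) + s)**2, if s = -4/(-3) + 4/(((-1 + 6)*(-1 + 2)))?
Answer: 7316/225 + 7552*I/15 ≈ 32.516 + 503.47*I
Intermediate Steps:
s = 32/15 (s = -4*(-1/3) + 4/((5*1)) = 4/3 + 4/5 = 32/15 ≈ 2.1333)
(-36 + 95)*(sqrt(0 - 4) + s)**2 = (-36 + 95)*(sqrt(0 - 4) + 32/15)**2 = 59*(sqrt(-4) + 32/15)**2 = 59*(2*I + 32/15)**2 = 59*(32/15 + 2*I)**2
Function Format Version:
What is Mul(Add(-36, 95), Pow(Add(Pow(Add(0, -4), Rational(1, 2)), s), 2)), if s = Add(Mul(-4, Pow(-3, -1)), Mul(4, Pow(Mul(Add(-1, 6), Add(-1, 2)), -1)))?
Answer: Add(Rational(7316, 225), Mul(Rational(7552, 15), I)) ≈ Add(32.516, Mul(503.47, I))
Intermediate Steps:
s = Rational(32, 15) (s = Add(Mul(-4, Rational(-1, 3)), Mul(4, Pow(Mul(5, 1), -1))) = Add(Rational(4, 3), Mul(4, Pow(5, -1))) = Add(Rational(4, 3), Mul(4, Rational(1, 5))) = Add(Rational(4, 3), Rational(4, 5)) = Rational(32, 15) ≈ 2.1333)
Mul(Add(-36, 95), Pow(Add(Pow(Add(0, -4), Rational(1, 2)), s), 2)) = Mul(Add(-36, 95), Pow(Add(Pow(Add(0, -4), Rational(1, 2)), Rational(32, 15)), 2)) = Mul(59, Pow(Add(Pow(-4, Rational(1, 2)), Rational(32, 15)), 2)) = Mul(59, Pow(Add(Mul(2, I), Rational(32, 15)), 2)) = Mul(59, Pow(Add(Rational(32, 15), Mul(2, I)), 2))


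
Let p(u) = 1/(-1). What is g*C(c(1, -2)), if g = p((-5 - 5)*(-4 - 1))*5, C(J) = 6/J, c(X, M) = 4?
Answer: -15/2 ≈ -7.5000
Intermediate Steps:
p(u) = -1
g = -5 (g = -1*5 = -5)
g*C(c(1, -2)) = -30/4 = -5*3/2 = -15/2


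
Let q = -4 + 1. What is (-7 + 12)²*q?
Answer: -75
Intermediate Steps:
q = -3
(-7 + 12)²*q = (-7 + 12)²*(-3) = 5²*(-3) = 25*(-3) = -75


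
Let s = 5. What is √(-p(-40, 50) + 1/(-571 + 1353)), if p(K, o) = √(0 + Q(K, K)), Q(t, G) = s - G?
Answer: √(782 - 1834572*√5)/782 ≈ 2.5898*I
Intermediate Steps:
Q(t, G) = 5 - G
p(K, o) = √(5 - K) (p(K, o) = √(0 + (5 - K)) = √(5 - K))
√(-p(-40, 50) + 1/(-571 + 1353)) = √(-√(5 - 1*(-40)) + 1/(-571 + 1353)) = √(-√(5 + 40) + 1/782) = √(-√45 + 1/782) = √(-3*√5 + 1/782) = √(1/782 - 3*√5)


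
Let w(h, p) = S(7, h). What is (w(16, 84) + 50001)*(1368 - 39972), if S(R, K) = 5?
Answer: -1930431624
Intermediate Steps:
w(h, p) = 5
(w(16, 84) + 50001)*(1368 - 39972) = (5 + 50001)*(1368 - 39972) = 50006*(-38604) = -1930431624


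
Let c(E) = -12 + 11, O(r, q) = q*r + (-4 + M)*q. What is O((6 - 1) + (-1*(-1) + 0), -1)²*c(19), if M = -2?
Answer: 0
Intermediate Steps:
O(r, q) = -6*q + q*r (O(r, q) = q*r + (-4 - 2)*q = q*r - 6*q = -6*q + q*r)
c(E) = -1
O((6 - 1) + (-1*(-1) + 0), -1)²*c(19) = (-(-6 + ((6 - 1) + (-1*(-1) + 0))))²*(-1) = (-(-6 + (5 + (1 + 0))))²*(-1) = (-(-6 + (5 + 1)))²*(-1) = (-(-6 + 6))²*(-1) = (-1*0)²*(-1) = 0²*(-1) = 0*(-1) = 0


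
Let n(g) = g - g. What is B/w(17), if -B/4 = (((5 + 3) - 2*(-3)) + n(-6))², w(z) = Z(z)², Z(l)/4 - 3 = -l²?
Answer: -49/81796 ≈ -0.00059905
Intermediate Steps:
Z(l) = 12 - 4*l² (Z(l) = 12 + 4*(-l²) = 12 - 4*l²)
n(g) = 0
w(z) = (12 - 4*z²)²
B = -784 (B = -4*(((5 + 3) - 2*(-3)) + 0)² = -4*((8 + 6) + 0)² = -4*(14 + 0)² = -4*14² = -4*196 = -784)
B/w(17) = -784*1/(16*(-3 + 17²)²) = -784*1/(16*(-3 + 289)²) = -784/(16*286²) = -784/(16*81796) = -784/1308736 = -784*1/1308736 = -49/81796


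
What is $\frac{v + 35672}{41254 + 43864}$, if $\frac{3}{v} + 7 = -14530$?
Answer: $\frac{518563861}{1237360366} \approx 0.41909$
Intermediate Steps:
$v = - \frac{3}{14537}$ ($v = \frac{3}{-7 - 14530} = \frac{3}{-14537} = 3 \left(- \frac{1}{14537}\right) = - \frac{3}{14537} \approx -0.00020637$)
$\frac{v + 35672}{41254 + 43864} = \frac{- \frac{3}{14537} + 35672}{41254 + 43864} = \frac{518563861}{14537 \cdot 85118} = \frac{518563861}{14537} \cdot \frac{1}{85118} = \frac{518563861}{1237360366}$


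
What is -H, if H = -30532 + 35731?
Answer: -5199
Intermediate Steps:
H = 5199
-H = -1*5199 = -5199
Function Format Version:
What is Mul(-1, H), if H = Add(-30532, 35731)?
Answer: -5199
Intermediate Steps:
H = 5199
Mul(-1, H) = Mul(-1, 5199) = -5199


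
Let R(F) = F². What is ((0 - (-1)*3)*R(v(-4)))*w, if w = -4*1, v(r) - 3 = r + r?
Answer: -300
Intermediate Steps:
v(r) = 3 + 2*r (v(r) = 3 + (r + r) = 3 + 2*r)
w = -4
((0 - (-1)*3)*R(v(-4)))*w = ((0 - (-1)*3)*(3 + 2*(-4))²)*(-4) = ((0 - 1*(-3))*(3 - 8)²)*(-4) = ((0 + 3)*(-5)²)*(-4) = (3*25)*(-4) = 75*(-4) = -300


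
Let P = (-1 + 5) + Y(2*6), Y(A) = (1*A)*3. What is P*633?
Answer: 25320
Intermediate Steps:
Y(A) = 3*A (Y(A) = A*3 = 3*A)
P = 40 (P = (-1 + 5) + 3*(2*6) = 4 + 3*12 = 4 + 36 = 40)
P*633 = 40*633 = 25320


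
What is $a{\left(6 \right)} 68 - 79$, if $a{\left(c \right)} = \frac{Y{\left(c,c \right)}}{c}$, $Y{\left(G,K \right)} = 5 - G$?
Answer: $- \frac{271}{3} \approx -90.333$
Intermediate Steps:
$a{\left(c \right)} = \frac{5 - c}{c}$
$a{\left(6 \right)} 68 - 79 = \frac{5 - 6}{6} \cdot 68 - 79 = \frac{1}{6} \left(-1\right) 68 - 79 = \left(- \frac{1}{6}\right) 68 - 79 = - \frac{34}{3} - 79 = - \frac{271}{3}$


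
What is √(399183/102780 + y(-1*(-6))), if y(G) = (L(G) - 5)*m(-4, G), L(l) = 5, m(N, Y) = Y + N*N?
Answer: √1139667465/17130 ≈ 1.9708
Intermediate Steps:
m(N, Y) = Y + N²
y(G) = 0 (y(G) = (5 - 5)*(G + (-4)²) = 0*(G + 16) = 0*(16 + G) = 0)
√(399183/102780 + y(-1*(-6))) = √(399183/102780 + 0) = √(399183*(1/102780) + 0) = √(133061/34260 + 0) = √(133061/34260) = √1139667465/17130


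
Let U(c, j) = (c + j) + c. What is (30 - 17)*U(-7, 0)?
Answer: -182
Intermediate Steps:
U(c, j) = j + 2*c
(30 - 17)*U(-7, 0) = (30 - 17)*(0 + 2*(-7)) = 13*(0 - 14) = 13*(-14) = -182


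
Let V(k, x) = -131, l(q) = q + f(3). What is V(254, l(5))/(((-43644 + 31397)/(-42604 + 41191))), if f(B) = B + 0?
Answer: -185103/12247 ≈ -15.114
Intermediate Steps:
f(B) = B
l(q) = 3 + q (l(q) = q + 3 = 3 + q)
V(254, l(5))/(((-43644 + 31397)/(-42604 + 41191))) = -131*(-42604 + 41191)/(-43644 + 31397) = -131/((-12247/(-1413))) = -131/((-12247*(-1/1413))) = -131/12247/1413 = -131*1413/12247 = -185103/12247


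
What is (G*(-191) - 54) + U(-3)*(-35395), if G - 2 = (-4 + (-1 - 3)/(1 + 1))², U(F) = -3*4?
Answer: 417428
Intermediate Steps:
U(F) = -12
G = 38 (G = 2 + (-4 + (-1 - 3)/(1 + 1))² = 2 + (-4 - 4/2)² = 2 + (-4 - 4*½)² = 2 + (-4 - 2)² = 2 + (-6)² = 2 + 36 = 38)
(G*(-191) - 54) + U(-3)*(-35395) = (38*(-191) - 54) - 12*(-35395) = (-7258 - 54) + 424740 = -7312 + 424740 = 417428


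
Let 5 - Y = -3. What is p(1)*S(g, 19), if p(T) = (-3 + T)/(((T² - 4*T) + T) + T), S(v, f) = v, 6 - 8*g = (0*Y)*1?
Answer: 3/2 ≈ 1.5000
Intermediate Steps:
Y = 8 (Y = 5 - 1*(-3) = 5 + 3 = 8)
g = ¾ (g = ¾ - 0*8/8 = ¾ - 0 = ¾ - ⅛*0 = ¾ + 0 = ¾ ≈ 0.75000)
p(T) = (-3 + T)/(T² - 2*T) (p(T) = (-3 + T)/((T² - 3*T) + T) = (-3 + T)/(T² - 2*T))
p(1)*S(g, 19) = ((-3 + 1)/(1*(-2 + 1)))*(¾) = (1*(-2)/(-1))*(¾) = (1*(-1)*(-2))*(¾) = 2*(¾) = 3/2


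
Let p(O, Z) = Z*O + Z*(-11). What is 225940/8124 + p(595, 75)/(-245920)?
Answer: 345045835/12486588 ≈ 27.633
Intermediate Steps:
p(O, Z) = -11*Z + O*Z (p(O, Z) = O*Z - 11*Z = -11*Z + O*Z)
225940/8124 + p(595, 75)/(-245920) = 225940/8124 + (75*(-11 + 595))/(-245920) = 225940*(1/8124) + (75*584)*(-1/245920) = 56485/2031 + 43800*(-1/245920) = 56485/2031 - 1095/6148 = 345045835/12486588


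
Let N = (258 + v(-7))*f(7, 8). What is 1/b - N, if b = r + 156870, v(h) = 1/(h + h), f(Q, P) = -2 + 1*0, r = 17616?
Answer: 630068953/1221402 ≈ 515.86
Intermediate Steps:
f(Q, P) = -2 (f(Q, P) = -2 + 0 = -2)
v(h) = 1/(2*h)
b = 174486 (b = 17616 + 156870 = 174486)
N = -3611/7 (N = (258 + (1/2)/(-7))*(-2) = (258 + (1/2)*(-1/7))*(-2) = (258 - 1/14)*(-2) = (3611/14)*(-2) = -3611/7 ≈ -515.86)
1/b - N = 1/174486 - 1*(-3611/7) = 1/174486 + 3611/7 = 630068953/1221402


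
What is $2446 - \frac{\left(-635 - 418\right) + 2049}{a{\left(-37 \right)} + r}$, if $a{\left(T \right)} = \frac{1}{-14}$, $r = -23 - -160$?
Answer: $\frac{1558346}{639} \approx 2438.7$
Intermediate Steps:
$r = 137$ ($r = -23 + 160 = 137$)
$a{\left(T \right)} = - \frac{1}{14}$
$2446 - \frac{\left(-635 - 418\right) + 2049}{a{\left(-37 \right)} + r} = 2446 - \frac{\left(-635 - 418\right) + 2049}{- \frac{1}{14} + 137} = 2446 - \frac{-1053 + 2049}{\frac{1917}{14}} = 2446 - 996 \cdot \frac{14}{1917} = 2446 - \frac{4648}{639} = \frac{1558346}{639}$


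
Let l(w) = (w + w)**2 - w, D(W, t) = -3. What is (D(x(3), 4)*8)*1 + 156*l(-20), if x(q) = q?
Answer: 252696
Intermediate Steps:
l(w) = -w + 4*w**2 (l(w) = (2*w)**2 - w = 4*w**2 - w = -w + 4*w**2)
(D(x(3), 4)*8)*1 + 156*l(-20) = -3*8*1 + 156*(-20*(-1 + 4*(-20))) = -24*1 + 156*(-20*(-1 - 80)) = -24 + 156*(-20*(-81)) = -24 + 156*1620 = -24 + 252720 = 252696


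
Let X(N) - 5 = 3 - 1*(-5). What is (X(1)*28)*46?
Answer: 16744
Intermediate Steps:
X(N) = 13 (X(N) = 5 + (3 - 1*(-5)) = 5 + (3 + 5) = 5 + 8 = 13)
(X(1)*28)*46 = (13*28)*46 = 364*46 = 16744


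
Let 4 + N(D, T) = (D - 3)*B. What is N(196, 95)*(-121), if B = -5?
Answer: 117249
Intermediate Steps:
N(D, T) = 11 - 5*D (N(D, T) = -4 + (D - 3)*(-5) = -4 + (-3 + D)*(-5) = -4 + (15 - 5*D) = 11 - 5*D)
N(196, 95)*(-121) = (11 - 5*196)*(-121) = (11 - 980)*(-121) = -969*(-121) = 117249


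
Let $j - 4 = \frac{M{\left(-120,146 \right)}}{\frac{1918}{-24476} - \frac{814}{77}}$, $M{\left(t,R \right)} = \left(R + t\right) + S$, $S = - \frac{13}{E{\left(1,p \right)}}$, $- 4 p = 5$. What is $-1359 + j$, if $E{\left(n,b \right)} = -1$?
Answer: $- \frac{1239541349}{912325} \approx -1358.7$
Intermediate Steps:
$p = - \frac{5}{4}$ ($p = \left(- \frac{1}{4}\right) 5 = - \frac{5}{4} \approx -1.25$)
$S = 13$ ($S = - \frac{13}{-1} = \left(-13\right) \left(-1\right) = 13$)
$M{\left(t,R \right)} = 13 + R + t$ ($M{\left(t,R \right)} = \left(R + t\right) + 13 = 13 + R + t$)
$j = \frac{308326}{912325}$ ($j = 4 + \frac{13 + 146 - 120}{\frac{1918}{-24476} - \frac{814}{77}} = 4 + \frac{39}{1918 \left(- \frac{1}{24476}\right) - \frac{74}{7}} = 4 + \frac{39}{- \frac{959}{12238} - \frac{74}{7}} = 4 + \frac{39}{- \frac{912325}{85666}} = 4 + 39 \left(- \frac{85666}{912325}\right) = 4 - \frac{3340974}{912325} = \frac{308326}{912325} \approx 0.33796$)
$-1359 + j = -1359 + \frac{308326}{912325} = - \frac{1239541349}{912325}$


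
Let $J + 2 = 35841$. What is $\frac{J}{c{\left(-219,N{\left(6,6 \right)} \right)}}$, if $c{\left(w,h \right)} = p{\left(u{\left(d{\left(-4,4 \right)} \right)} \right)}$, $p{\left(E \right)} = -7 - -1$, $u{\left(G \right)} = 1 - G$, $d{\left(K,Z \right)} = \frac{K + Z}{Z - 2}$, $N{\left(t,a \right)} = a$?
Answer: $- \frac{35839}{6} \approx -5973.2$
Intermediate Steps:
$d{\left(K,Z \right)} = \frac{K + Z}{-2 + Z}$
$J = 35839$ ($J = -2 + 35841 = 35839$)
$p{\left(E \right)} = -6$ ($p{\left(E \right)} = -7 + 1 = -6$)
$c{\left(w,h \right)} = -6$
$\frac{J}{c{\left(-219,N{\left(6,6 \right)} \right)}} = \frac{35839}{-6} = 35839 \left(- \frac{1}{6}\right) = - \frac{35839}{6}$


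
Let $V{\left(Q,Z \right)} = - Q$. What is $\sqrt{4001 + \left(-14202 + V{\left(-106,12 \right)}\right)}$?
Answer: $i \sqrt{10095} \approx 100.47 i$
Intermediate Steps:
$\sqrt{4001 + \left(-14202 + V{\left(-106,12 \right)}\right)} = \sqrt{4001 - 14096} = \sqrt{-10095} = i \sqrt{10095}$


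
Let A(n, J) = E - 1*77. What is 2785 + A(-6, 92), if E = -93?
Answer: 2615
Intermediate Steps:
A(n, J) = -170 (A(n, J) = -93 - 1*77 = -93 - 77 = -170)
2785 + A(-6, 92) = 2785 - 170 = 2615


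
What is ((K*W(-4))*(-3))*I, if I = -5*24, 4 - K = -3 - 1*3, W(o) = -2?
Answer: -7200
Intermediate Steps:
K = 10 (K = 4 - (-3 - 1*3) = 4 - (-3 - 3) = 4 - 1*(-6) = 4 + 6 = 10)
I = -120
((K*W(-4))*(-3))*I = ((10*(-2))*(-3))*(-120) = -20*(-3)*(-120) = 60*(-120) = -7200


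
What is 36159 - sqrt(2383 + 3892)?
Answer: 36159 - 5*sqrt(251) ≈ 36080.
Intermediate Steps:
36159 - sqrt(2383 + 3892) = 36159 - sqrt(6275) = 36159 - 5*sqrt(251)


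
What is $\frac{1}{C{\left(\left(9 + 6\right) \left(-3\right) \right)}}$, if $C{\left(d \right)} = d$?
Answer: $- \frac{1}{45} \approx -0.022222$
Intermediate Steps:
$\frac{1}{C{\left(\left(9 + 6\right) \left(-3\right) \right)}} = \frac{1}{\left(9 + 6\right) \left(-3\right)} = \frac{1}{15 \left(-3\right)} = \frac{1}{-45} = - \frac{1}{45}$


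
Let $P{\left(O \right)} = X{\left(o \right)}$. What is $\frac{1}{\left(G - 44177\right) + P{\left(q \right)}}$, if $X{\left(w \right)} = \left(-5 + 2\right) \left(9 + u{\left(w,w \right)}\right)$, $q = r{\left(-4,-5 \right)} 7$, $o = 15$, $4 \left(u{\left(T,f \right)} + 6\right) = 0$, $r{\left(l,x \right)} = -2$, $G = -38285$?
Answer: $- \frac{1}{82471} \approx -1.2125 \cdot 10^{-5}$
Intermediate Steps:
$u{\left(T,f \right)} = -6$ ($u{\left(T,f \right)} = -6 + \frac{1}{4} \cdot 0 = -6 + 0 = -6$)
$q = -14$ ($q = \left(-2\right) 7 = -14$)
$X{\left(w \right)} = -9$ ($X{\left(w \right)} = \left(-5 + 2\right) \left(9 - 6\right) = \left(-3\right) 3 = -9$)
$P{\left(O \right)} = -9$
$\frac{1}{\left(G - 44177\right) + P{\left(q \right)}} = \frac{1}{\left(-38285 - 44177\right) - 9} = \frac{1}{-82462 - 9} = \frac{1}{-82471} = - \frac{1}{82471}$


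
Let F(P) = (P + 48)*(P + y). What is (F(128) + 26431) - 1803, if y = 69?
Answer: 59300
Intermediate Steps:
F(P) = (48 + P)*(69 + P) (F(P) = (P + 48)*(P + 69) = (48 + P)*(69 + P))
(F(128) + 26431) - 1803 = ((3312 + 128² + 117*128) + 26431) - 1803 = ((3312 + 16384 + 14976) + 26431) - 1803 = (34672 + 26431) - 1803 = 61103 - 1803 = 59300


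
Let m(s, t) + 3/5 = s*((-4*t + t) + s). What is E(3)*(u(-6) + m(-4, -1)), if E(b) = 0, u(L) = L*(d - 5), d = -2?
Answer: 0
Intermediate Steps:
u(L) = -7*L (u(L) = L*(-2 - 5) = L*(-7) = -7*L)
m(s, t) = -3/5 + s*(s - 3*t) (m(s, t) = -3/5 + s*((-4*t + t) + s) = -3/5 + s*(-3*t + s) = -3/5 + s*(s - 3*t))
E(3)*(u(-6) + m(-4, -1)) = 0*(-7*(-6) + (-3/5 + (-4)**2 - 3*(-4)*(-1))) = 0*(42 + (-3/5 + 16 - 12)) = 0*(42 + 17/5) = 0*(227/5) = 0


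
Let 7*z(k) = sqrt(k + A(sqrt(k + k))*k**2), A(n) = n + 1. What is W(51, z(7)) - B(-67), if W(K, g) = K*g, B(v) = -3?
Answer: 3 + 51*sqrt(56 + 49*sqrt(14))/7 ≈ 115.71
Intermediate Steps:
A(n) = 1 + n
z(k) = sqrt(k + k**2*(1 + sqrt(2)*sqrt(k)))/7 (z(k) = sqrt(k + (1 + sqrt(k + k))*k**2)/7 = sqrt(k + (1 + sqrt(2*k))*k**2)/7 = sqrt(k + (1 + sqrt(2)*sqrt(k))*k**2)/7 = sqrt(k + k**2*(1 + sqrt(2)*sqrt(k)))/7)
W(51, z(7)) - B(-67) = 51*(sqrt(7 + 7**2 + sqrt(2)*7**(5/2))/7) - 1*(-3) = 51*(sqrt(7 + 49 + sqrt(2)*(49*sqrt(7)))/7) + 3 = 51*(sqrt(7 + 49 + 49*sqrt(14))/7) + 3 = 51*(sqrt(56 + 49*sqrt(14))/7) + 3 = 51*sqrt(56 + 49*sqrt(14))/7 + 3 = 3 + 51*sqrt(56 + 49*sqrt(14))/7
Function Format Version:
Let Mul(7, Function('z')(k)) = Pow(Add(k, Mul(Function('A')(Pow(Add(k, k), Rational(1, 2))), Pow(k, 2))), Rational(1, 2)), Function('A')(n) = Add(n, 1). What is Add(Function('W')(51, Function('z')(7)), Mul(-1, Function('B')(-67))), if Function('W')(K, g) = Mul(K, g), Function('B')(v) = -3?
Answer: Add(3, Mul(Rational(51, 7), Pow(Add(56, Mul(49, Pow(14, Rational(1, 2)))), Rational(1, 2)))) ≈ 115.71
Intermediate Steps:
Function('A')(n) = Add(1, n)
Function('z')(k) = Mul(Rational(1, 7), Pow(Add(k, Mul(Pow(k, 2), Add(1, Mul(Pow(2, Rational(1, 2)), Pow(k, Rational(1, 2)))))), Rational(1, 2))) (Function('z')(k) = Mul(Rational(1, 7), Pow(Add(k, Mul(Add(1, Pow(Add(k, k), Rational(1, 2))), Pow(k, 2))), Rational(1, 2))) = Mul(Rational(1, 7), Pow(Add(k, Mul(Add(1, Pow(Mul(2, k), Rational(1, 2))), Pow(k, 2))), Rational(1, 2))) = Mul(Rational(1, 7), Pow(Add(k, Mul(Add(1, Mul(Pow(2, Rational(1, 2)), Pow(k, Rational(1, 2)))), Pow(k, 2))), Rational(1, 2))) = Mul(Rational(1, 7), Pow(Add(k, Mul(Pow(k, 2), Add(1, Mul(Pow(2, Rational(1, 2)), Pow(k, Rational(1, 2)))))), Rational(1, 2))))
Add(Function('W')(51, Function('z')(7)), Mul(-1, Function('B')(-67))) = Add(Mul(51, Mul(Rational(1, 7), Pow(Add(7, Pow(7, 2), Mul(Pow(2, Rational(1, 2)), Pow(7, Rational(5, 2)))), Rational(1, 2)))), Mul(-1, -3)) = Add(Mul(51, Mul(Rational(1, 7), Pow(Add(7, 49, Mul(Pow(2, Rational(1, 2)), Mul(49, Pow(7, Rational(1, 2))))), Rational(1, 2)))), 3) = Add(Mul(51, Mul(Rational(1, 7), Pow(Add(7, 49, Mul(49, Pow(14, Rational(1, 2)))), Rational(1, 2)))), 3) = Add(Mul(51, Mul(Rational(1, 7), Pow(Add(56, Mul(49, Pow(14, Rational(1, 2)))), Rational(1, 2)))), 3) = Add(Mul(Rational(51, 7), Pow(Add(56, Mul(49, Pow(14, Rational(1, 2)))), Rational(1, 2))), 3) = Add(3, Mul(Rational(51, 7), Pow(Add(56, Mul(49, Pow(14, Rational(1, 2)))), Rational(1, 2))))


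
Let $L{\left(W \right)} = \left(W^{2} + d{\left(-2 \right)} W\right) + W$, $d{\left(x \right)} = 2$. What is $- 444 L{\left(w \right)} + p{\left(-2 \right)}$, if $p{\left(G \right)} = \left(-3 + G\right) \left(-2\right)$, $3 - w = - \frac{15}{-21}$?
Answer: $- \frac{262358}{49} \approx -5354.2$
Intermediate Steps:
$w = \frac{16}{7}$ ($w = 3 - - \frac{15}{-21} = 3 - \left(-15\right) \left(- \frac{1}{21}\right) = 3 - \frac{5}{7} = \frac{16}{7} \approx 2.2857$)
$p{\left(G \right)} = 6 - 2 G$
$L{\left(W \right)} = W^{2} + 3 W$ ($L{\left(W \right)} = \left(W^{2} + 2 W\right) + W = W^{2} + 3 W$)
$- 444 L{\left(w \right)} + p{\left(-2 \right)} = - 444 \frac{16 \left(3 + \frac{16}{7}\right)}{7} + \left(6 - -4\right) = - 444 \cdot \frac{16}{7} \cdot \frac{37}{7} + \left(6 + 4\right) = \left(-444\right) \frac{592}{49} + 10 = - \frac{262848}{49} + 10 = - \frac{262358}{49}$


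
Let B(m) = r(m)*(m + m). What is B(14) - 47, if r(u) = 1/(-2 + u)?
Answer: -134/3 ≈ -44.667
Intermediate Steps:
B(m) = 2*m/(-2 + m) (B(m) = (m + m)/(-2 + m) = (2*m)/(-2 + m) = 2*m/(-2 + m))
B(14) - 47 = 2*14/(-2 + 14) - 47 = 2*14/12 - 47 = 2*14*(1/12) - 47 = 7/3 - 47 = -134/3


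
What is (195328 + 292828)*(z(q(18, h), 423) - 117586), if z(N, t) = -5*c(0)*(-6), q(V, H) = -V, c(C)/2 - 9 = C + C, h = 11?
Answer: -57136707176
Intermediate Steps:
c(C) = 18 + 4*C (c(C) = 18 + 2*(C + C) = 18 + 2*(2*C) = 18 + 4*C)
z(N, t) = 540 (z(N, t) = -5*(18 + 4*0)*(-6) = -5*(18 + 0)*(-6) = -5*18*(-6) = -90*(-6) = 540)
(195328 + 292828)*(z(q(18, h), 423) - 117586) = (195328 + 292828)*(540 - 117586) = 488156*(-117046) = -57136707176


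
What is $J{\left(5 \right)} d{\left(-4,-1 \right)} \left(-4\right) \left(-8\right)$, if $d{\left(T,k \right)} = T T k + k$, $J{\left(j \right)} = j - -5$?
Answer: $-5440$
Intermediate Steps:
$J{\left(j \right)} = 5 + j$ ($J{\left(j \right)} = j + 5 = 5 + j$)
$d{\left(T,k \right)} = k + k T^{2}$ ($d{\left(T,k \right)} = T^{2} k + k = k T^{2} + k = k + k T^{2}$)
$J{\left(5 \right)} d{\left(-4,-1 \right)} \left(-4\right) \left(-8\right) = \left(5 + 5\right) - (1 + \left(-4\right)^{2}) \left(-4\right) \left(-8\right) = 10 - (1 + 16) \left(-4\right) \left(-8\right) = 10 \left(-1\right) 17 \left(-4\right) \left(-8\right) = 10 \left(\left(-17\right) \left(-4\right)\right) \left(-8\right) = 10 \cdot 68 \left(-8\right) = 680 \left(-8\right) = -5440$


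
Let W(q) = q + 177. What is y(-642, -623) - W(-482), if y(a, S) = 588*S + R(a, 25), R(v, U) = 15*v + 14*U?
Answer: -375299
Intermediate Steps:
R(v, U) = 14*U + 15*v
W(q) = 177 + q
y(a, S) = 350 + 15*a + 588*S (y(a, S) = 588*S + (14*25 + 15*a) = 588*S + (350 + 15*a) = 350 + 15*a + 588*S)
y(-642, -623) - W(-482) = (350 + 15*(-642) + 588*(-623)) - (177 - 482) = (350 - 9630 - 366324) - 1*(-305) = -375604 + 305 = -375299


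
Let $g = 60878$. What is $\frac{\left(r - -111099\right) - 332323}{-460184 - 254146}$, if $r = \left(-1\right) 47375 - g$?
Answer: $\frac{329477}{714330} \approx 0.46124$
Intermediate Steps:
$r = -108253$ ($r = \left(-1\right) 47375 - 60878 = -47375 - 60878 = -108253$)
$\frac{\left(r - -111099\right) - 332323}{-460184 - 254146} = \frac{\left(-108253 - -111099\right) - 332323}{-460184 - 254146} = \frac{\left(-108253 + 111099\right) - 332323}{-714330} = \left(2846 - 332323\right) \left(- \frac{1}{714330}\right) = \left(-329477\right) \left(- \frac{1}{714330}\right) = \frac{329477}{714330}$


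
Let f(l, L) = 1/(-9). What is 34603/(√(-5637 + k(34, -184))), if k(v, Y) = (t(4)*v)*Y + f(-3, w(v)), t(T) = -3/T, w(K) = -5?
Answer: -103809*I*√8506/8506 ≈ -1125.6*I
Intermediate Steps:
f(l, L) = -⅑
k(v, Y) = -⅑ - 3*Y*v/4 (k(v, Y) = ((-3/4)*v)*Y - ⅑ = ((-3*¼)*v)*Y - ⅑ = (-3*v/4)*Y - ⅑ = -3*Y*v/4 - ⅑ = -⅑ - 3*Y*v/4)
34603/(√(-5637 + k(34, -184))) = 34603/(√(-5637 + (-⅑ - ¾*(-184)*34))) = 34603/(√(-5637 + (-⅑ + 4692))) = 34603/(√(-5637 + 42227/9)) = 34603/(√(-8506/9)) = 34603/((I*√8506/3)) = 34603*(-3*I*√8506/8506) = -103809*I*√8506/8506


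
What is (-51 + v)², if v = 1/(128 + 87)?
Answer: 120209296/46225 ≈ 2600.5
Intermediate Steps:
v = 1/215 ≈ 0.0046512
(-51 + v)² = (-51 + 1/215)² = (-10964/215)² = 120209296/46225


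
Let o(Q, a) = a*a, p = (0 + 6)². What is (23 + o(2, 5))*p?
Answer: 1728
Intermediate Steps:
p = 36 (p = 6² = 36)
o(Q, a) = a²
(23 + o(2, 5))*p = (23 + 5²)*36 = (23 + 25)*36 = 48*36 = 1728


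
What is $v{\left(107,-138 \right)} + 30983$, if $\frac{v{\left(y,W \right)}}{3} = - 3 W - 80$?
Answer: $31985$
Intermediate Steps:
$v{\left(y,W \right)} = -240 - 9 W$ ($v{\left(y,W \right)} = 3 \left(- 3 W - 80\right) = 3 \left(-80 - 3 W\right) = -240 - 9 W$)
$v{\left(107,-138 \right)} + 30983 = \left(-240 - -1242\right) + 30983 = \left(-240 + 1242\right) + 30983 = 1002 + 30983 = 31985$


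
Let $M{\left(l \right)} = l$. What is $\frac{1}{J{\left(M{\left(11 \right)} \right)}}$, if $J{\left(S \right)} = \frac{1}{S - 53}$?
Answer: $-42$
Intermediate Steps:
$J{\left(S \right)} = \frac{1}{-53 + S}$
$\frac{1}{J{\left(M{\left(11 \right)} \right)}} = \frac{1}{\frac{1}{-53 + 11}} = \frac{1}{\frac{1}{-42}} = \frac{1}{- \frac{1}{42}} = -42$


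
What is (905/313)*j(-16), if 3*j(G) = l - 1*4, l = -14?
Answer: -5430/313 ≈ -17.348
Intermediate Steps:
j(G) = -6 (j(G) = (-14 - 1*4)/3 = (-14 - 4)/3 = (1/3)*(-18) = -6)
(905/313)*j(-16) = (905/313)*(-6) = -5430/313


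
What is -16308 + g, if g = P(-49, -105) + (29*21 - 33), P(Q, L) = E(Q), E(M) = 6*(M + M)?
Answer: -16320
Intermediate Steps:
E(M) = 12*M (E(M) = 6*(2*M) = 12*M)
P(Q, L) = 12*Q
g = -12 (g = 12*(-49) + (29*21 - 33) = -588 + (609 - 33) = -588 + 576 = -12)
-16308 + g = -16308 - 12 = -16320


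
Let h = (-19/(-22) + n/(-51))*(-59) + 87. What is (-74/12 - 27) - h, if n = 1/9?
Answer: -350101/5049 ≈ -69.341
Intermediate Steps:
n = ⅑ ≈ 0.11111
h = 365285/10098 (h = (-19/(-22) + (⅑)/(-51))*(-59) + 87 = (-19*(-1/22) + (⅑)*(-1/51))*(-59) + 87 = (19/22 - 1/459)*(-59) + 87 = (8699/10098)*(-59) + 87 = -513241/10098 + 87 = 365285/10098 ≈ 36.174)
(-74/12 - 27) - h = (-74/12 - 27) - 1*365285/10098 = (-74*1/12 - 27) - 365285/10098 = (-37/6 - 27) - 365285/10098 = -199/6 - 365285/10098 = -350101/5049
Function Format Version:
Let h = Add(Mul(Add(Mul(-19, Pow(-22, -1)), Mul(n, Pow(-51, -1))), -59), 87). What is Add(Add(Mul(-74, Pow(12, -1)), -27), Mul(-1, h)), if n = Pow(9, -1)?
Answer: Rational(-350101, 5049) ≈ -69.341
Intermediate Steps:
n = Rational(1, 9) ≈ 0.11111
h = Rational(365285, 10098) (h = Add(Mul(Add(Mul(-19, Pow(-22, -1)), Mul(Rational(1, 9), Pow(-51, -1))), -59), 87) = Add(Mul(Add(Mul(-19, Rational(-1, 22)), Mul(Rational(1, 9), Rational(-1, 51))), -59), 87) = Add(Mul(Add(Rational(19, 22), Rational(-1, 459)), -59), 87) = Add(Mul(Rational(8699, 10098), -59), 87) = Add(Rational(-513241, 10098), 87) = Rational(365285, 10098) ≈ 36.174)
Add(Add(Mul(-74, Pow(12, -1)), -27), Mul(-1, h)) = Add(Add(Mul(-74, Pow(12, -1)), -27), Mul(-1, Rational(365285, 10098))) = Add(Add(Mul(-74, Rational(1, 12)), -27), Rational(-365285, 10098)) = Add(Add(Rational(-37, 6), -27), Rational(-365285, 10098)) = Add(Rational(-199, 6), Rational(-365285, 10098)) = Rational(-350101, 5049)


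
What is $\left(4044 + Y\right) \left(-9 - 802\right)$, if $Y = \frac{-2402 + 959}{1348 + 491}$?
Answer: $- \frac{2010056201}{613} \approx -3.279 \cdot 10^{6}$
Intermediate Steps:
$Y = - \frac{481}{613}$ ($Y = - \frac{1443}{1839} = \left(-1443\right) \frac{1}{1839} = - \frac{481}{613} \approx -0.78467$)
$\left(4044 + Y\right) \left(-9 - 802\right) = \left(4044 - \frac{481}{613}\right) \left(-9 - 802\right) = \frac{2478491}{613} \left(-811\right) = - \frac{2010056201}{613}$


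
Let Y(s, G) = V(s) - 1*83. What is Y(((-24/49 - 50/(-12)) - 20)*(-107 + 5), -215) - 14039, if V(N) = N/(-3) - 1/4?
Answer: -8630215/588 ≈ -14677.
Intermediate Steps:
V(N) = -¼ - N/3 (V(N) = N*(-⅓) - 1*¼ = -N/3 - ¼ = -¼ - N/3)
Y(s, G) = -333/4 - s/3 (Y(s, G) = (-¼ - s/3) - 1*83 = (-¼ - s/3) - 83 = -333/4 - s/3)
Y(((-24/49 - 50/(-12)) - 20)*(-107 + 5), -215) - 14039 = (-333/4 - ((-24/49 - 50/(-12)) - 20)*(-107 + 5)/3) - 14039 = (-333/4 - ((-24*1/49 - 50*(-1/12)) - 20)*(-102)/3) - 14039 = (-333/4 - ((-24/49 + 25/6) - 20)*(-102)/3) - 14039 = (-333/4 - (1081/294 - 20)*(-102)/3) - 14039 = (-333/4 - (-4799)*(-102)/882) - 14039 = (-333/4 - ⅓*81583/49) - 14039 = (-333/4 - 81583/147) - 14039 = -375283/588 - 14039 = -8630215/588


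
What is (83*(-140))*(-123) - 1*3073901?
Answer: -1644641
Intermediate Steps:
(83*(-140))*(-123) - 1*3073901 = -11620*(-123) - 3073901 = 1429260 - 3073901 = -1644641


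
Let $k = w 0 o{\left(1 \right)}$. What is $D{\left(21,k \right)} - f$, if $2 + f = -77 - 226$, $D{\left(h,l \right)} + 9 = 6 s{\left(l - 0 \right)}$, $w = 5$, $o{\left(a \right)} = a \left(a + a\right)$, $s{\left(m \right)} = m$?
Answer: $296$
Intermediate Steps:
$o{\left(a \right)} = 2 a^{2}$ ($o{\left(a \right)} = a 2 a = 2 a^{2}$)
$k = 0$ ($k = 5 \cdot 0 \cdot 2 \cdot 1^{2} = 0 \cdot 2 \cdot 1 = 0 \cdot 2 = 0$)
$D{\left(h,l \right)} = -9 + 6 l$ ($D{\left(h,l \right)} = -9 + 6 \left(l - 0\right) = -9 + 6 \left(l + 0\right) = -9 + 6 l$)
$f = -305$ ($f = -2 - 303 = -305$)
$D{\left(21,k \right)} - f = \left(-9 + 6 \cdot 0\right) - -305 = \left(-9 + 0\right) + 305 = -9 + 305 = 296$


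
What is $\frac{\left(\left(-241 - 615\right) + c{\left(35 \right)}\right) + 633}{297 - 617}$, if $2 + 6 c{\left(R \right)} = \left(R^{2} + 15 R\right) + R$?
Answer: $- \frac{89}{384} \approx -0.23177$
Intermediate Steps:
$c{\left(R \right)} = - \frac{1}{3} + \frac{R^{2}}{6} + \frac{8 R}{3}$ ($c{\left(R \right)} = - \frac{1}{3} + \frac{\left(R^{2} + 15 R\right) + R}{6} = - \frac{1}{3} + \frac{R^{2} + 16 R}{6} = - \frac{1}{3} + \left(\frac{R^{2}}{6} + \frac{8 R}{3}\right) = - \frac{1}{3} + \frac{R^{2}}{6} + \frac{8 R}{3}$)
$\frac{\left(\left(-241 - 615\right) + c{\left(35 \right)}\right) + 633}{297 - 617} = \frac{\left(\left(-241 - 615\right) + \left(- \frac{1}{3} + \frac{35^{2}}{6} + \frac{8}{3} \cdot 35\right)\right) + 633}{297 - 617} = \frac{\left(-856 + \left(- \frac{1}{3} + \frac{1}{6} \cdot 1225 + \frac{280}{3}\right)\right) + 633}{-320} = \left(\left(-856 + \left(- \frac{1}{3} + \frac{1225}{6} + \frac{280}{3}\right)\right) + 633\right) \left(- \frac{1}{320}\right) = \left(\left(-856 + \frac{1783}{6}\right) + 633\right) \left(- \frac{1}{320}\right) = \left(- \frac{3353}{6} + 633\right) \left(- \frac{1}{320}\right) = \frac{445}{6} \left(- \frac{1}{320}\right) = - \frac{89}{384}$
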